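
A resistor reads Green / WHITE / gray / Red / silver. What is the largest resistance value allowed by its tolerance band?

Green → 5 (first significant figure)
White → 9 (second significant figure)
Grey → 8 (third significant figure)
Red → ×10^2 multiplier
Silver → ±10% tolerance
598 × 100 = 59800 Ω
Largest = 59800 × (1 + 10/100) = 65780 Ω.

65780 Ω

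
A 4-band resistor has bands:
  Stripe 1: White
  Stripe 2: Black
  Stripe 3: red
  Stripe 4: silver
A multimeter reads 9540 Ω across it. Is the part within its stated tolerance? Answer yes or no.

White → 9 (first significant figure)
Black → 0 (second significant figure)
Red → ×10^2 multiplier
Silver → ±10% tolerance
90 × 100 = 9000 Ω
Allowed range: 8100 Ω to 9900 Ω.
9540 Ω lies inside that range.

yes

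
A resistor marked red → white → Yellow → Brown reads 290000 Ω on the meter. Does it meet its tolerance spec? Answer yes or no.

Red → 2 (first significant figure)
White → 9 (second significant figure)
Yellow → ×10^4 multiplier
Brown → ±1% tolerance
29 × 10000 = 290000 Ω
Allowed range: 287100 Ω to 292900 Ω.
290000 Ω lies inside that range.

yes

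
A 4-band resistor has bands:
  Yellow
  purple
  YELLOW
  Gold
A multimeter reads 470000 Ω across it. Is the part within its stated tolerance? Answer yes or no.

Yellow → 4 (first significant figure)
Violet → 7 (second significant figure)
Yellow → ×10^4 multiplier
Gold → ±5% tolerance
47 × 10000 = 470000 Ω
Allowed range: 446500 Ω to 493500 Ω.
470000 Ω lies inside that range.

yes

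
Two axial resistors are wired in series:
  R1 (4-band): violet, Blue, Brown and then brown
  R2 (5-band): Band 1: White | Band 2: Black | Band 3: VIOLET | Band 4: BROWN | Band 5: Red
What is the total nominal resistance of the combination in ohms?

R1: violet, blue → 76; brown ×10 → 760 Ω.
R2: white, black, violet → 907; brown ×10 → 9070 Ω.
Series: 760 + 9070 = 9830 Ω.

9830 Ω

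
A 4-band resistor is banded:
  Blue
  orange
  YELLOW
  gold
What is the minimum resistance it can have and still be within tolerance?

598500 Ω

Blue → 6 (first significant figure)
Orange → 3 (second significant figure)
Yellow → ×10^4 multiplier
Gold → ±5% tolerance
63 × 10000 = 630000 Ω
Minimum = 630000 × (1 − 5/100) = 598500 Ω.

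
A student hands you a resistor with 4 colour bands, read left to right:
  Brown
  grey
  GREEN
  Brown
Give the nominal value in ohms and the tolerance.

Brown → 1 (first significant figure)
Grey → 8 (second significant figure)
Green → ×10^5 multiplier
Brown → ±1% tolerance
18 × 100000 = 1800000 Ω

1800000 Ω ±1%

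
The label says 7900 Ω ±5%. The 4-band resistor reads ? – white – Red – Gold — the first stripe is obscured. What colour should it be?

violet

7900 Ω = 79 × 10^2.
The first band gives digit 7 of the significand, and 7 is violet.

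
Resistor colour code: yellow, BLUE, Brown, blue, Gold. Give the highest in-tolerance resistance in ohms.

Yellow → 4 (first significant figure)
Blue → 6 (second significant figure)
Brown → 1 (third significant figure)
Blue → ×10^6 multiplier
Gold → ±5% tolerance
461 × 1000000 = 461000000 Ω
Highest = 461000000 × (1 + 5/100) = 484050000 Ω.

484050000 Ω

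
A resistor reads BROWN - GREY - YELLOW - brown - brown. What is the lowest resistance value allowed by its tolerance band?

1821.6 Ω

Brown → 1 (first significant figure)
Grey → 8 (second significant figure)
Yellow → 4 (third significant figure)
Brown → ×10 multiplier
Brown → ±1% tolerance
184 × 10 = 1840 Ω
Lowest = 1840 × (1 − 1/100) = 1821.6 Ω.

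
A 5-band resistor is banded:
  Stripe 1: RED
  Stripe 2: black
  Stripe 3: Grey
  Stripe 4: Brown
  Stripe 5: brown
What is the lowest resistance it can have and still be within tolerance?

2059.2 Ω

Red → 2 (first significant figure)
Black → 0 (second significant figure)
Grey → 8 (third significant figure)
Brown → ×10 multiplier
Brown → ±1% tolerance
208 × 10 = 2080 Ω
Lowest = 2080 × (1 − 1/100) = 2059.2 Ω.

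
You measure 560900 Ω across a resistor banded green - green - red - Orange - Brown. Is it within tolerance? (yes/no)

Green → 5 (first significant figure)
Green → 5 (second significant figure)
Red → 2 (third significant figure)
Orange → ×10^3 multiplier
Brown → ±1% tolerance
552 × 1000 = 552000 Ω
Allowed range: 546480 Ω to 557520 Ω.
560900 Ω lies outside that range.

no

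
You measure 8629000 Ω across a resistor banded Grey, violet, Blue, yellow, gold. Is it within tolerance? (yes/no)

Grey → 8 (first significant figure)
Violet → 7 (second significant figure)
Blue → 6 (third significant figure)
Yellow → ×10^4 multiplier
Gold → ±5% tolerance
876 × 10000 = 8760000 Ω
Allowed range: 8322000 Ω to 9198000 Ω.
8629000 Ω lies inside that range.

yes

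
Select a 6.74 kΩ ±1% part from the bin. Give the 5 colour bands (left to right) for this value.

blue, violet, yellow, brown, brown

6740 Ω = 674 × 10^1.
6 → blue
7 → violet
4 → yellow
Multiplier 10^1 → brown.
±1% tolerance → brown.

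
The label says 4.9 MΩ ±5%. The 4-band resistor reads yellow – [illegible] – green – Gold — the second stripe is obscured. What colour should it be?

white

4900000 Ω = 49 × 10^5.
The second band gives digit 9 of the significand, and 9 is white.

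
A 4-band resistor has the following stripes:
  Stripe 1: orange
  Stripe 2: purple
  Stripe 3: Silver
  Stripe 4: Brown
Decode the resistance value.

0.37 Ω

Orange → 3 (first significant figure)
Violet → 7 (second significant figure)
Silver → ×0.01 multiplier
37 × 0.01 = 0.37 Ω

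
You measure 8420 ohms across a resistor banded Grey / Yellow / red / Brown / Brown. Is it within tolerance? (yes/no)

Grey → 8 (first significant figure)
Yellow → 4 (second significant figure)
Red → 2 (third significant figure)
Brown → ×10 multiplier
Brown → ±1% tolerance
842 × 10 = 8420 Ω
Allowed range: 8335.8 Ω to 8504.2 Ω.
8420 ohms lies inside that range.

yes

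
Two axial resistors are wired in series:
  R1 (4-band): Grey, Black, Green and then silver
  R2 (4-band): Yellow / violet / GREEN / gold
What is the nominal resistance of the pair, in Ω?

R1: grey, black → 80; green ×10^5 → 8000000 Ω.
R2: yellow, violet → 47; green ×10^5 → 4700000 Ω.
Series: 8000000 + 4700000 = 12700000 Ω.

12700000 Ω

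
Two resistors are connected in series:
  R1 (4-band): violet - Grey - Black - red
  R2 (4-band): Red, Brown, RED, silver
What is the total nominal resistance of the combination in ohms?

R1: violet, grey → 78; black ×1 → 78 Ω.
R2: red, brown → 21; red ×10^2 → 2100 Ω.
Series: 78 + 2100 = 2178 Ω.

2178 Ω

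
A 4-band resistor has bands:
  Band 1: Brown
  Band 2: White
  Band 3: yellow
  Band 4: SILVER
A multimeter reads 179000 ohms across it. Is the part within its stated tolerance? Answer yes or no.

yes

Brown → 1 (first significant figure)
White → 9 (second significant figure)
Yellow → ×10^4 multiplier
Silver → ±10% tolerance
19 × 10000 = 190000 Ω
Allowed range: 171000 Ω to 209000 Ω.
179000 ohms lies inside that range.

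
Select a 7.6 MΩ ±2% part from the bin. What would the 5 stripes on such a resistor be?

7600000 Ω = 760 × 10^4.
7 → violet
6 → blue
0 → black
Multiplier 10^4 → yellow.
±2% tolerance → red.

violet, blue, black, yellow, red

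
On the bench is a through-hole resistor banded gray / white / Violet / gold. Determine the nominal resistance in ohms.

890000000 Ω

Grey → 8 (first significant figure)
White → 9 (second significant figure)
Violet → ×10^7 multiplier
89 × 10000000 = 890000000 Ω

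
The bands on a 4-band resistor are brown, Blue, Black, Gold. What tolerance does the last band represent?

±5%

The last band, gold, is the tolerance band.
Gold corresponds to ±5%.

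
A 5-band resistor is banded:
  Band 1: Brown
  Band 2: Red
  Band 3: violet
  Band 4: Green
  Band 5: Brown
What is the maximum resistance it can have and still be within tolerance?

Brown → 1 (first significant figure)
Red → 2 (second significant figure)
Violet → 7 (third significant figure)
Green → ×10^5 multiplier
Brown → ±1% tolerance
127 × 100000 = 12700000 Ω
Maximum = 12700000 × (1 + 1/100) = 12827000 Ω.

12827000 Ω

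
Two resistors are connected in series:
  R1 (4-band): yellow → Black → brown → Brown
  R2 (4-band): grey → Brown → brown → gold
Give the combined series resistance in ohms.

1210 Ω

R1: yellow, black → 40; brown ×10 → 400 Ω.
R2: grey, brown → 81; brown ×10 → 810 Ω.
Series: 400 + 810 = 1210 Ω.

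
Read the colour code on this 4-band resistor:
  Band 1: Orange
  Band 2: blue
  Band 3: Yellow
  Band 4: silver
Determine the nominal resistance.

360000 Ω

Orange → 3 (first significant figure)
Blue → 6 (second significant figure)
Yellow → ×10^4 multiplier
36 × 10000 = 360000 Ω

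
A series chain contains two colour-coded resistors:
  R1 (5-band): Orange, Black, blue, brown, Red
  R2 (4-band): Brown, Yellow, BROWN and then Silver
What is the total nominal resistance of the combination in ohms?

3200 Ω

R1: orange, black, blue → 306; brown ×10 → 3060 Ω.
R2: brown, yellow → 14; brown ×10 → 140 Ω.
Series: 3060 + 140 = 3200 Ω.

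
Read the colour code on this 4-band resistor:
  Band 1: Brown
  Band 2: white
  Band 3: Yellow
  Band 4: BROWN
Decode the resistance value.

190000 Ω

Brown → 1 (first significant figure)
White → 9 (second significant figure)
Yellow → ×10^4 multiplier
19 × 10000 = 190000 Ω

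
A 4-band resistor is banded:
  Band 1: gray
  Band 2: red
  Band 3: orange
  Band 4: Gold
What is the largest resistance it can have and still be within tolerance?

86100 Ω

Grey → 8 (first significant figure)
Red → 2 (second significant figure)
Orange → ×10^3 multiplier
Gold → ±5% tolerance
82 × 1000 = 82000 Ω
Largest = 82000 × (1 + 5/100) = 86100 Ω.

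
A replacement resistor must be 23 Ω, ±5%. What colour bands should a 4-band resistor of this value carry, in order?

red, orange, black, gold

23 Ω = 23 × 10^0.
2 → red
3 → orange
Multiplier 10^0 → black.
±5% tolerance → gold.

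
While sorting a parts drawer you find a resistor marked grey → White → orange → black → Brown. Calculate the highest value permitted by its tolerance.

901.93 Ω

Grey → 8 (first significant figure)
White → 9 (second significant figure)
Orange → 3 (third significant figure)
Black → ×1 multiplier
Brown → ±1% tolerance
893 × 1 = 893 Ω
Highest = 893 × (1 + 1/100) = 901.93 Ω.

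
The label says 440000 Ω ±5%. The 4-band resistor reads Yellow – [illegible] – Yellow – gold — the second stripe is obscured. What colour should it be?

yellow

440000 Ω = 44 × 10^4.
The second band gives digit 4 of the significand, and 4 is yellow.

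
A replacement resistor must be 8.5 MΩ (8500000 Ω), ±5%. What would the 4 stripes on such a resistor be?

8500000 Ω = 85 × 10^5.
8 → grey
5 → green
Multiplier 10^5 → green.
±5% tolerance → gold.

grey, green, green, gold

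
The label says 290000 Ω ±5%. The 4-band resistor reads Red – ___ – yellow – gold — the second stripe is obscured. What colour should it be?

290000 Ω = 29 × 10^4.
The second band gives digit 9 of the significand, and 9 is white.

white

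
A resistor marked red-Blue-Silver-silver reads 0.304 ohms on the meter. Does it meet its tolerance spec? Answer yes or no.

no

Red → 2 (first significant figure)
Blue → 6 (second significant figure)
Silver → ×0.01 multiplier
Silver → ±10% tolerance
26 × 0.01 = 0.26 Ω
Allowed range: 0.234 Ω to 0.286 Ω.
0.304 ohms lies outside that range.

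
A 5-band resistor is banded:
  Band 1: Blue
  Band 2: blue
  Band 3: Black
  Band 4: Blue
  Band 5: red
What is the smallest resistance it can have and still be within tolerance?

Blue → 6 (first significant figure)
Blue → 6 (second significant figure)
Black → 0 (third significant figure)
Blue → ×10^6 multiplier
Red → ±2% tolerance
660 × 1000000 = 660000000 Ω
Smallest = 660000000 × (1 − 2/100) = 646800000 Ω.

646800000 Ω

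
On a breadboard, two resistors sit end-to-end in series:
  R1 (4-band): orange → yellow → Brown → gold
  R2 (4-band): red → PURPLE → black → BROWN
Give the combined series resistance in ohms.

R1: orange, yellow → 34; brown ×10 → 340 Ω.
R2: red, violet → 27; black ×1 → 27 Ω.
Series: 340 + 27 = 367 Ω.

367 Ω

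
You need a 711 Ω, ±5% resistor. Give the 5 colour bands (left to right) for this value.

violet, brown, brown, black, gold

711 Ω = 711 × 10^0.
7 → violet
1 → brown
1 → brown
Multiplier 10^0 → black.
±5% tolerance → gold.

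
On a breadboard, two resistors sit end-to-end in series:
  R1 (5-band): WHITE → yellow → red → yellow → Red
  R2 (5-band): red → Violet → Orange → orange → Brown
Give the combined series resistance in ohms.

9693000 Ω

R1: white, yellow, red → 942; yellow ×10^4 → 9420000 Ω.
R2: red, violet, orange → 273; orange ×10^3 → 273000 Ω.
Series: 9420000 + 273000 = 9693000 Ω.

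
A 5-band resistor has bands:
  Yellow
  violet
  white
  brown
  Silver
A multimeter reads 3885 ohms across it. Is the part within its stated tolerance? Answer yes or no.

Yellow → 4 (first significant figure)
Violet → 7 (second significant figure)
White → 9 (third significant figure)
Brown → ×10 multiplier
Silver → ±10% tolerance
479 × 10 = 4790 Ω
Allowed range: 4311 Ω to 5269 Ω.
3885 ohms lies outside that range.

no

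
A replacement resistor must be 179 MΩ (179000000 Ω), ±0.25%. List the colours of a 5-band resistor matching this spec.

179000000 Ω = 179 × 10^6.
1 → brown
7 → violet
9 → white
Multiplier 10^6 → blue.
±0.25% tolerance → blue.

brown, violet, white, blue, blue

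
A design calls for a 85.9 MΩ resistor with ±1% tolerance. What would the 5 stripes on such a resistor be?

85900000 Ω = 859 × 10^5.
8 → grey
5 → green
9 → white
Multiplier 10^5 → green.
±1% tolerance → brown.

grey, green, white, green, brown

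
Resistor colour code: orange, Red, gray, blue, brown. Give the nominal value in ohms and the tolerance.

Orange → 3 (first significant figure)
Red → 2 (second significant figure)
Grey → 8 (third significant figure)
Blue → ×10^6 multiplier
Brown → ±1% tolerance
328 × 1000000 = 328000000 Ω

328000000 Ω ±1%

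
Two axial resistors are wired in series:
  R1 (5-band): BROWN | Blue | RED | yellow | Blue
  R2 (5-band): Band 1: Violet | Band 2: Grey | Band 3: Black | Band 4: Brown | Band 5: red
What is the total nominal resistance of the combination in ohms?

1627800 Ω

R1: brown, blue, red → 162; yellow ×10^4 → 1620000 Ω.
R2: violet, grey, black → 780; brown ×10 → 7800 Ω.
Series: 1620000 + 7800 = 1627800 Ω.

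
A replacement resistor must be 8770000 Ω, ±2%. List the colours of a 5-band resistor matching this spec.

grey, violet, violet, yellow, red

8770000 Ω = 877 × 10^4.
8 → grey
7 → violet
7 → violet
Multiplier 10^4 → yellow.
±2% tolerance → red.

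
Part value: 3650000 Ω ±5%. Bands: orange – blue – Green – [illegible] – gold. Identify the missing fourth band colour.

3650000 Ω = 365 × 10^4.
The fourth band is the multiplier, 10^4, which is yellow.

yellow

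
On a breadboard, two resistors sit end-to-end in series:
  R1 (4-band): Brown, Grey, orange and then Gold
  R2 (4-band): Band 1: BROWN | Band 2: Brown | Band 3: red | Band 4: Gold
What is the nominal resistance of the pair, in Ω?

R1: brown, grey → 18; orange ×10^3 → 18000 Ω.
R2: brown, brown → 11; red ×10^2 → 1100 Ω.
Series: 18000 + 1100 = 19100 Ω.

19100 Ω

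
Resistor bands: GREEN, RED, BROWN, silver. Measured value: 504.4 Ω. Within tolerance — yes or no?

Green → 5 (first significant figure)
Red → 2 (second significant figure)
Brown → ×10 multiplier
Silver → ±10% tolerance
52 × 10 = 520 Ω
Allowed range: 468 Ω to 572 Ω.
504.4 Ω lies inside that range.

yes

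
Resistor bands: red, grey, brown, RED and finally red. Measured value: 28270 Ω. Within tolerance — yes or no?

Red → 2 (first significant figure)
Grey → 8 (second significant figure)
Brown → 1 (third significant figure)
Red → ×10^2 multiplier
Red → ±2% tolerance
281 × 100 = 28100 Ω
Allowed range: 27538 Ω to 28662 Ω.
28270 Ω lies inside that range.

yes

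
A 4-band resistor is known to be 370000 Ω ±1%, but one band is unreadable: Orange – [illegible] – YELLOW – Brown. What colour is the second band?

violet

370000 Ω = 37 × 10^4.
The second band gives digit 7 of the significand, and 7 is violet.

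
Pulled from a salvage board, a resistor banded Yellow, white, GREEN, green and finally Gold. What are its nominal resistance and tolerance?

Yellow → 4 (first significant figure)
White → 9 (second significant figure)
Green → 5 (third significant figure)
Green → ×10^5 multiplier
Gold → ±5% tolerance
495 × 100000 = 49500000 Ω

49500000 Ω ±5%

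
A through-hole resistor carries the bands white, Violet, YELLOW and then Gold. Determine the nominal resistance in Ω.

White → 9 (first significant figure)
Violet → 7 (second significant figure)
Yellow → ×10^4 multiplier
97 × 10000 = 970000 Ω

970000 Ω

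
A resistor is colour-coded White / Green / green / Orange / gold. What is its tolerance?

The last band, gold, is the tolerance band.
Gold corresponds to ±5%.

±5%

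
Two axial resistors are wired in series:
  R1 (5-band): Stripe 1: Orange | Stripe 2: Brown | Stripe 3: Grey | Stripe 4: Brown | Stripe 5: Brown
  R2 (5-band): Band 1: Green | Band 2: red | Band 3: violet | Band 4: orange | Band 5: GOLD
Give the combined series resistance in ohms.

530180 Ω

R1: orange, brown, grey → 318; brown ×10 → 3180 Ω.
R2: green, red, violet → 527; orange ×10^3 → 527000 Ω.
Series: 3180 + 527000 = 530180 Ω.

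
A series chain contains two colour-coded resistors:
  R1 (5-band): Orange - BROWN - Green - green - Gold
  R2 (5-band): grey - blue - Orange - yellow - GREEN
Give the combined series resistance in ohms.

40130000 Ω

R1: orange, brown, green → 315; green ×10^5 → 31500000 Ω.
R2: grey, blue, orange → 863; yellow ×10^4 → 8630000 Ω.
Series: 31500000 + 8630000 = 40130000 Ω.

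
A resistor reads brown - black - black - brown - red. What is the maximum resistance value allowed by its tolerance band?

Brown → 1 (first significant figure)
Black → 0 (second significant figure)
Black → 0 (third significant figure)
Brown → ×10 multiplier
Red → ±2% tolerance
100 × 10 = 1000 Ω
Maximum = 1000 × (1 + 2/100) = 1020 Ω.

1020 Ω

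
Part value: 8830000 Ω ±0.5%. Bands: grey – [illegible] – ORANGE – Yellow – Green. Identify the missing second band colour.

grey

8830000 Ω = 883 × 10^4.
The second band gives digit 8 of the significand, and 8 is grey.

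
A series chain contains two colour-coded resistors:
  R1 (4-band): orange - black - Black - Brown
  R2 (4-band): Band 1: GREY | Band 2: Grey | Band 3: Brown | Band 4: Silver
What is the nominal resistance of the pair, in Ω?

R1: orange, black → 30; black ×1 → 30 Ω.
R2: grey, grey → 88; brown ×10 → 880 Ω.
Series: 30 + 880 = 910 Ω.

910 Ω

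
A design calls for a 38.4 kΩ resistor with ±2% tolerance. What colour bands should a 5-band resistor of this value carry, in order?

38400 Ω = 384 × 10^2.
3 → orange
8 → grey
4 → yellow
Multiplier 10^2 → red.
±2% tolerance → red.

orange, grey, yellow, red, red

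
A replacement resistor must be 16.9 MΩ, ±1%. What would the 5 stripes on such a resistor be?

16900000 Ω = 169 × 10^5.
1 → brown
6 → blue
9 → white
Multiplier 10^5 → green.
±1% tolerance → brown.

brown, blue, white, green, brown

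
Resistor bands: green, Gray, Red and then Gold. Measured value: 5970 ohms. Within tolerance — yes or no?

yes

Green → 5 (first significant figure)
Grey → 8 (second significant figure)
Red → ×10^2 multiplier
Gold → ±5% tolerance
58 × 100 = 5800 Ω
Allowed range: 5510 Ω to 6090 Ω.
5970 ohms lies inside that range.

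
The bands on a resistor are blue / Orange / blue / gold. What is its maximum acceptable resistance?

66150000 Ω

Blue → 6 (first significant figure)
Orange → 3 (second significant figure)
Blue → ×10^6 multiplier
Gold → ±5% tolerance
63 × 1000000 = 63000000 Ω
Maximum = 63000000 × (1 + 5/100) = 66150000 Ω.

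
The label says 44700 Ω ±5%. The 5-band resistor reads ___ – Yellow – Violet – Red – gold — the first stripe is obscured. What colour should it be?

yellow

44700 Ω = 447 × 10^2.
The first band gives digit 4 of the significand, and 4 is yellow.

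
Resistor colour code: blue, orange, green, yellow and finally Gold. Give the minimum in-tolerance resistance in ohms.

6032500 Ω

Blue → 6 (first significant figure)
Orange → 3 (second significant figure)
Green → 5 (third significant figure)
Yellow → ×10^4 multiplier
Gold → ±5% tolerance
635 × 10000 = 6350000 Ω
Minimum = 6350000 × (1 − 5/100) = 6032500 Ω.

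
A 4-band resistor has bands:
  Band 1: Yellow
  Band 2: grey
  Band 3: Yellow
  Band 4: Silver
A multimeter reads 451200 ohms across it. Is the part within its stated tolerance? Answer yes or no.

Yellow → 4 (first significant figure)
Grey → 8 (second significant figure)
Yellow → ×10^4 multiplier
Silver → ±10% tolerance
48 × 10000 = 480000 Ω
Allowed range: 432000 Ω to 528000 Ω.
451200 ohms lies inside that range.

yes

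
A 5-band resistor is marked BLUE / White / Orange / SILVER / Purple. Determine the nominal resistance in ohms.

6.93 Ω

Blue → 6 (first significant figure)
White → 9 (second significant figure)
Orange → 3 (third significant figure)
Silver → ×0.01 multiplier
693 × 0.01 = 6.93 Ω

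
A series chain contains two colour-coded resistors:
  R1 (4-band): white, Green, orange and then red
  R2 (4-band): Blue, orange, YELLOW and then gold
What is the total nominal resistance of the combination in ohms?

R1: white, green → 95; orange ×10^3 → 95000 Ω.
R2: blue, orange → 63; yellow ×10^4 → 630000 Ω.
Series: 95000 + 630000 = 725000 Ω.

725000 Ω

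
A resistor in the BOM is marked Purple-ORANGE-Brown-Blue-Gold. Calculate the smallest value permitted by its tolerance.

Violet → 7 (first significant figure)
Orange → 3 (second significant figure)
Brown → 1 (third significant figure)
Blue → ×10^6 multiplier
Gold → ±5% tolerance
731 × 1000000 = 731000000 Ω
Smallest = 731000000 × (1 − 5/100) = 694450000 Ω.

694450000 Ω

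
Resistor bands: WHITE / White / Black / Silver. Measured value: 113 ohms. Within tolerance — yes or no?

White → 9 (first significant figure)
White → 9 (second significant figure)
Black → ×1 multiplier
Silver → ±10% tolerance
99 × 1 = 99 Ω
Allowed range: 89.1 Ω to 108.9 Ω.
113 ohms lies outside that range.

no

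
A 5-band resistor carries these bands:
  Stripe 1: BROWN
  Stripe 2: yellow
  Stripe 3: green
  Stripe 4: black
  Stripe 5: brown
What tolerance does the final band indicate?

±1%

The last band, brown, is the tolerance band.
Brown corresponds to ±1%.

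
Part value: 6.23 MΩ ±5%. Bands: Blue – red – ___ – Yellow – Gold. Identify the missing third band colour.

orange

6230000 Ω = 623 × 10^4.
The third band gives digit 3 of the significand, and 3 is orange.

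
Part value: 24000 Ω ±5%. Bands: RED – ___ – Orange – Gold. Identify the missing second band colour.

yellow

24000 Ω = 24 × 10^3.
The second band gives digit 4 of the significand, and 4 is yellow.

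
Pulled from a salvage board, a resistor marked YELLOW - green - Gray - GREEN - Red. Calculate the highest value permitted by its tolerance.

46716000 Ω

Yellow → 4 (first significant figure)
Green → 5 (second significant figure)
Grey → 8 (third significant figure)
Green → ×10^5 multiplier
Red → ±2% tolerance
458 × 100000 = 45800000 Ω
Highest = 45800000 × (1 + 2/100) = 46716000 Ω.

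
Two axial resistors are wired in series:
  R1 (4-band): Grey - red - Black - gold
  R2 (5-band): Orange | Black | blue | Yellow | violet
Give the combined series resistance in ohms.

3060082 Ω

R1: grey, red → 82; black ×1 → 82 Ω.
R2: orange, black, blue → 306; yellow ×10^4 → 3060000 Ω.
Series: 82 + 3060000 = 3060082 Ω.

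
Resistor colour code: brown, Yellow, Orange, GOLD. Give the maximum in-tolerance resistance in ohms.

Brown → 1 (first significant figure)
Yellow → 4 (second significant figure)
Orange → ×10^3 multiplier
Gold → ±5% tolerance
14 × 1000 = 14000 Ω
Maximum = 14000 × (1 + 5/100) = 14700 Ω.

14700 Ω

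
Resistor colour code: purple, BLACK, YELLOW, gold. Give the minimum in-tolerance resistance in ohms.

665000 Ω

Violet → 7 (first significant figure)
Black → 0 (second significant figure)
Yellow → ×10^4 multiplier
Gold → ±5% tolerance
70 × 10000 = 700000 Ω
Minimum = 700000 × (1 − 5/100) = 665000 Ω.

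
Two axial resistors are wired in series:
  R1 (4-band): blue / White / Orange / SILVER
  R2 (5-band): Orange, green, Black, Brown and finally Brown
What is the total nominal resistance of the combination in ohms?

72500 Ω

R1: blue, white → 69; orange ×10^3 → 69000 Ω.
R2: orange, green, black → 350; brown ×10 → 3500 Ω.
Series: 69000 + 3500 = 72500 Ω.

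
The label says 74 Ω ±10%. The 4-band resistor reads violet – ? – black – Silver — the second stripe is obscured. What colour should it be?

yellow

74 Ω = 74 × 10^0.
The second band gives digit 4 of the significand, and 4 is yellow.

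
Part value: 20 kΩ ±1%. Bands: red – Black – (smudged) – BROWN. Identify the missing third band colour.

20000 Ω = 20 × 10^3.
The third band is the multiplier, 10^3, which is orange.

orange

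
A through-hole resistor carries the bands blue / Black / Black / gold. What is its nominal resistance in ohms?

60 Ω

Blue → 6 (first significant figure)
Black → 0 (second significant figure)
Black → ×1 multiplier
60 × 1 = 60 Ω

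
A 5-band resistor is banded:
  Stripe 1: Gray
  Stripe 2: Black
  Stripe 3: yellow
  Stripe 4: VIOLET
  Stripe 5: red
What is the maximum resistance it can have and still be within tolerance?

8200800000 Ω

Grey → 8 (first significant figure)
Black → 0 (second significant figure)
Yellow → 4 (third significant figure)
Violet → ×10^7 multiplier
Red → ±2% tolerance
804 × 10000000 = 8040000000 Ω
Maximum = 8040000000 × (1 + 2/100) = 8200800000 Ω.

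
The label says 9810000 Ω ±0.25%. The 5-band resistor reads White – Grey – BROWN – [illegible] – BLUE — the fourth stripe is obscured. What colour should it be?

9810000 Ω = 981 × 10^4.
The fourth band is the multiplier, 10^4, which is yellow.

yellow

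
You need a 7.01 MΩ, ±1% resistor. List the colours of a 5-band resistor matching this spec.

7010000 Ω = 701 × 10^4.
7 → violet
0 → black
1 → brown
Multiplier 10^4 → yellow.
±1% tolerance → brown.

violet, black, brown, yellow, brown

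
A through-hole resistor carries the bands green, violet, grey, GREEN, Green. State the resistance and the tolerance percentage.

Green → 5 (first significant figure)
Violet → 7 (second significant figure)
Grey → 8 (third significant figure)
Green → ×10^5 multiplier
Green → ±0.5% tolerance
578 × 100000 = 57800000 Ω

57800000 Ω ±0.5%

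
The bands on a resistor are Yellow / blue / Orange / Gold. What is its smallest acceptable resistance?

43700 Ω

Yellow → 4 (first significant figure)
Blue → 6 (second significant figure)
Orange → ×10^3 multiplier
Gold → ±5% tolerance
46 × 1000 = 46000 Ω
Smallest = 46000 × (1 − 5/100) = 43700 Ω.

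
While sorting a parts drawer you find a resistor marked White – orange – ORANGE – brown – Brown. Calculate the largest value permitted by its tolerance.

9423.3 Ω

White → 9 (first significant figure)
Orange → 3 (second significant figure)
Orange → 3 (third significant figure)
Brown → ×10 multiplier
Brown → ±1% tolerance
933 × 10 = 9330 Ω
Largest = 9330 × (1 + 1/100) = 9423.3 Ω.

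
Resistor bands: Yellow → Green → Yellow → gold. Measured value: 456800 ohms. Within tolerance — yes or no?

Yellow → 4 (first significant figure)
Green → 5 (second significant figure)
Yellow → ×10^4 multiplier
Gold → ±5% tolerance
45 × 10000 = 450000 Ω
Allowed range: 427500 Ω to 472500 Ω.
456800 ohms lies inside that range.

yes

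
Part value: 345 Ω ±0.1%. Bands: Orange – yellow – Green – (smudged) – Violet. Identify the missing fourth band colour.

345 Ω = 345 × 10^0.
The fourth band is the multiplier, 10^0, which is black.

black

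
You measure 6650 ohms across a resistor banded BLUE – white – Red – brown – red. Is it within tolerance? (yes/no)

no

Blue → 6 (first significant figure)
White → 9 (second significant figure)
Red → 2 (third significant figure)
Brown → ×10 multiplier
Red → ±2% tolerance
692 × 10 = 6920 Ω
Allowed range: 6781.6 Ω to 7058.4 Ω.
6650 ohms lies outside that range.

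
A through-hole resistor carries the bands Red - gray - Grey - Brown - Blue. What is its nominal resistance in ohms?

2880 Ω

Red → 2 (first significant figure)
Grey → 8 (second significant figure)
Grey → 8 (third significant figure)
Brown → ×10 multiplier
288 × 10 = 2880 Ω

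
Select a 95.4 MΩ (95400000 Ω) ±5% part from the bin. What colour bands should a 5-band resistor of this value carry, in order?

95400000 Ω = 954 × 10^5.
9 → white
5 → green
4 → yellow
Multiplier 10^5 → green.
±5% tolerance → gold.

white, green, yellow, green, gold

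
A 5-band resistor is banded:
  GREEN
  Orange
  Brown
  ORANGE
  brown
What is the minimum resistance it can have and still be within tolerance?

525690 Ω

Green → 5 (first significant figure)
Orange → 3 (second significant figure)
Brown → 1 (third significant figure)
Orange → ×10^3 multiplier
Brown → ±1% tolerance
531 × 1000 = 531000 Ω
Minimum = 531000 × (1 − 1/100) = 525690 Ω.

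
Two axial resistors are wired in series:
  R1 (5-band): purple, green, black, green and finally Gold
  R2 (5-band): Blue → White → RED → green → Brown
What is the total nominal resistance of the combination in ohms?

144200000 Ω

R1: violet, green, black → 750; green ×10^5 → 75000000 Ω.
R2: blue, white, red → 692; green ×10^5 → 69200000 Ω.
Series: 75000000 + 69200000 = 144200000 Ω.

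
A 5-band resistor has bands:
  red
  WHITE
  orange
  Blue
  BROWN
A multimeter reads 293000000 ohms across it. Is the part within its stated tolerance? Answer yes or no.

Red → 2 (first significant figure)
White → 9 (second significant figure)
Orange → 3 (third significant figure)
Blue → ×10^6 multiplier
Brown → ±1% tolerance
293 × 1000000 = 293000000 Ω
Allowed range: 290070000 Ω to 295930000 Ω.
293000000 ohms lies inside that range.

yes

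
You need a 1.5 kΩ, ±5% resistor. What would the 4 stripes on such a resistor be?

1500 Ω = 15 × 10^2.
1 → brown
5 → green
Multiplier 10^2 → red.
±5% tolerance → gold.

brown, green, red, gold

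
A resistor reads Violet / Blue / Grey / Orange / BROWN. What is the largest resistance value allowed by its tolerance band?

775680 Ω

Violet → 7 (first significant figure)
Blue → 6 (second significant figure)
Grey → 8 (third significant figure)
Orange → ×10^3 multiplier
Brown → ±1% tolerance
768 × 1000 = 768000 Ω
Largest = 768000 × (1 + 1/100) = 775680 Ω.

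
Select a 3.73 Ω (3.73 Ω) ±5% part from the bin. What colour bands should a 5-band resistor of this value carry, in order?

3.73 Ω = 373 × 10^-2.
3 → orange
7 → violet
3 → orange
Multiplier 10^-2 → silver.
±5% tolerance → gold.

orange, violet, orange, silver, gold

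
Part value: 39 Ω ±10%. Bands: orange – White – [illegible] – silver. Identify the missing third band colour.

39 Ω = 39 × 10^0.
The third band is the multiplier, 10^0, which is black.

black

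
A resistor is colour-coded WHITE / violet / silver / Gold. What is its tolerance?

The last band, gold, is the tolerance band.
Gold corresponds to ±5%.

±5%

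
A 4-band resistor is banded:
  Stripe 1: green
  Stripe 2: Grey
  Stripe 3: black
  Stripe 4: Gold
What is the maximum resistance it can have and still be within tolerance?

60.9 Ω

Green → 5 (first significant figure)
Grey → 8 (second significant figure)
Black → ×1 multiplier
Gold → ±5% tolerance
58 × 1 = 58 Ω
Maximum = 58 × (1 + 5/100) = 60.9 Ω.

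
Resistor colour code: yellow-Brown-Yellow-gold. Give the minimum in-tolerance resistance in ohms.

389500 Ω

Yellow → 4 (first significant figure)
Brown → 1 (second significant figure)
Yellow → ×10^4 multiplier
Gold → ±5% tolerance
41 × 10000 = 410000 Ω
Minimum = 410000 × (1 − 5/100) = 389500 Ω.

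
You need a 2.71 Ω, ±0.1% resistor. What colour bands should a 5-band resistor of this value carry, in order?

2.71 Ω = 271 × 10^-2.
2 → red
7 → violet
1 → brown
Multiplier 10^-2 → silver.
±0.1% tolerance → violet.

red, violet, brown, silver, violet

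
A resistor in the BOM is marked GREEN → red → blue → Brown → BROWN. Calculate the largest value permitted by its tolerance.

5312.6 Ω

Green → 5 (first significant figure)
Red → 2 (second significant figure)
Blue → 6 (third significant figure)
Brown → ×10 multiplier
Brown → ±1% tolerance
526 × 10 = 5260 Ω
Largest = 5260 × (1 + 1/100) = 5312.6 Ω.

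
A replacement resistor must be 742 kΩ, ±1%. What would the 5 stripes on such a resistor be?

violet, yellow, red, orange, brown

742000 Ω = 742 × 10^3.
7 → violet
4 → yellow
2 → red
Multiplier 10^3 → orange.
±1% tolerance → brown.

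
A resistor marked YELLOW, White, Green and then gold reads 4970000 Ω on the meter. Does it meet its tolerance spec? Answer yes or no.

yes

Yellow → 4 (first significant figure)
White → 9 (second significant figure)
Green → ×10^5 multiplier
Gold → ±5% tolerance
49 × 100000 = 4900000 Ω
Allowed range: 4655000 Ω to 5145000 Ω.
4970000 Ω lies inside that range.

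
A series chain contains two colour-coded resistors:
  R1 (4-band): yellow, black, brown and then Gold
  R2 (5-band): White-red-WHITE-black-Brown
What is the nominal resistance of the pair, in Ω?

R1: yellow, black → 40; brown ×10 → 400 Ω.
R2: white, red, white → 929; black ×1 → 929 Ω.
Series: 400 + 929 = 1329 Ω.

1329 Ω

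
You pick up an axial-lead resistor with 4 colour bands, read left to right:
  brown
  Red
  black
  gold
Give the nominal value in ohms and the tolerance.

12 Ω ±5%

Brown → 1 (first significant figure)
Red → 2 (second significant figure)
Black → ×1 multiplier
Gold → ±5% tolerance
12 × 1 = 12 Ω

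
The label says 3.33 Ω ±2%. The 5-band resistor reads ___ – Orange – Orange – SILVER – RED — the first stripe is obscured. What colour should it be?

orange

3.33 Ω = 333 × 10^-2.
The first band gives digit 3 of the significand, and 3 is orange.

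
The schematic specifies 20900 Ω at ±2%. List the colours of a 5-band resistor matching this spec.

red, black, white, red, red

20900 Ω = 209 × 10^2.
2 → red
0 → black
9 → white
Multiplier 10^2 → red.
±2% tolerance → red.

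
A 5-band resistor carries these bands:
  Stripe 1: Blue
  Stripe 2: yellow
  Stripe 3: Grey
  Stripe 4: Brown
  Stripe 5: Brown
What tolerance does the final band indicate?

The last band, brown, is the tolerance band.
Brown corresponds to ±1%.

±1%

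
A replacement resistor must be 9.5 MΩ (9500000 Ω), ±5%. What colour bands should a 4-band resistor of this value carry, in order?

white, green, green, gold

9500000 Ω = 95 × 10^5.
9 → white
5 → green
Multiplier 10^5 → green.
±5% tolerance → gold.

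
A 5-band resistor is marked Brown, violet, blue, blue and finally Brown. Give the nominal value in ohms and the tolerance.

Brown → 1 (first significant figure)
Violet → 7 (second significant figure)
Blue → 6 (third significant figure)
Blue → ×10^6 multiplier
Brown → ±1% tolerance
176 × 1000000 = 176000000 Ω

176000000 Ω ±1%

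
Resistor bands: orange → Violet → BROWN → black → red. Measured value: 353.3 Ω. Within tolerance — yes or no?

no

Orange → 3 (first significant figure)
Violet → 7 (second significant figure)
Brown → 1 (third significant figure)
Black → ×1 multiplier
Red → ±2% tolerance
371 × 1 = 371 Ω
Allowed range: 363.58 Ω to 378.42 Ω.
353.3 Ω lies outside that range.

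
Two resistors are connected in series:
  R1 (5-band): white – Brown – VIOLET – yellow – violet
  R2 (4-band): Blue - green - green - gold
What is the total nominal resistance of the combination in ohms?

R1: white, brown, violet → 917; yellow ×10^4 → 9170000 Ω.
R2: blue, green → 65; green ×10^5 → 6500000 Ω.
Series: 9170000 + 6500000 = 15670000 Ω.

15670000 Ω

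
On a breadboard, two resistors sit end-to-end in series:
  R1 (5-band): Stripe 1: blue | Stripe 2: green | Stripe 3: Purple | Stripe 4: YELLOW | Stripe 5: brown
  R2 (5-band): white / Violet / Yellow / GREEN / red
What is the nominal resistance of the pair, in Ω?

R1: blue, green, violet → 657; yellow ×10^4 → 6570000 Ω.
R2: white, violet, yellow → 974; green ×10^5 → 97400000 Ω.
Series: 6570000 + 97400000 = 103970000 Ω.

103970000 Ω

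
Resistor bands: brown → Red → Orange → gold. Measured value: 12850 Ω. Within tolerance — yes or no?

Brown → 1 (first significant figure)
Red → 2 (second significant figure)
Orange → ×10^3 multiplier
Gold → ±5% tolerance
12 × 1000 = 12000 Ω
Allowed range: 11400 Ω to 12600 Ω.
12850 Ω lies outside that range.

no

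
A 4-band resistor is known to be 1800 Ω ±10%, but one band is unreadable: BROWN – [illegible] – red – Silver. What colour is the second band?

grey

1800 Ω = 18 × 10^2.
The second band gives digit 8 of the significand, and 8 is grey.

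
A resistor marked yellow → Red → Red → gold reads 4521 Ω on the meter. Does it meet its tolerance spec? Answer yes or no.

no

Yellow → 4 (first significant figure)
Red → 2 (second significant figure)
Red → ×10^2 multiplier
Gold → ±5% tolerance
42 × 100 = 4200 Ω
Allowed range: 3990 Ω to 4410 Ω.
4521 Ω lies outside that range.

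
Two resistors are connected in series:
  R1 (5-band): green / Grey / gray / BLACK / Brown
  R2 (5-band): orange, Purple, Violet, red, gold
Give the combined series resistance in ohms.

R1: green, grey, grey → 588; black ×1 → 588 Ω.
R2: orange, violet, violet → 377; red ×10^2 → 37700 Ω.
Series: 588 + 37700 = 38288 Ω.

38288 Ω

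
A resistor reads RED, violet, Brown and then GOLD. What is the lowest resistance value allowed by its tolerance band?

Red → 2 (first significant figure)
Violet → 7 (second significant figure)
Brown → ×10 multiplier
Gold → ±5% tolerance
27 × 10 = 270 Ω
Lowest = 270 × (1 − 5/100) = 256.5 Ω.

256.5 Ω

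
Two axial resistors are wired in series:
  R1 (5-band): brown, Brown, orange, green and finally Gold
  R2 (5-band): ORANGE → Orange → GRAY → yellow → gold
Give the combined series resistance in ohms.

14680000 Ω

R1: brown, brown, orange → 113; green ×10^5 → 11300000 Ω.
R2: orange, orange, grey → 338; yellow ×10^4 → 3380000 Ω.
Series: 11300000 + 3380000 = 14680000 Ω.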